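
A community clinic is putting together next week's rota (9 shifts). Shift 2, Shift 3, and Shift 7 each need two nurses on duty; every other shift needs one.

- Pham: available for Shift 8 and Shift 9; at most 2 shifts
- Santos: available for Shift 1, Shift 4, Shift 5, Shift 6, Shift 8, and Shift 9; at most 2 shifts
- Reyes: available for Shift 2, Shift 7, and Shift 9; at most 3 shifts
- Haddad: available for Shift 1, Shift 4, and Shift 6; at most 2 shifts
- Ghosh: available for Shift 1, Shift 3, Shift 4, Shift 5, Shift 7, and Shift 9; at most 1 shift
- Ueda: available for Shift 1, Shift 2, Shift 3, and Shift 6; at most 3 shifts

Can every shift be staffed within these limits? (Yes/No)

Total capacity is 13 and 12 slots are needed, so capacity alone doesn't rule it out.
Shifts {Shift 3, Shift 7} need 4 worker-slots in total, but the nurses available for any of those shifts (Reyes, Ghosh, and Ueda) can supply at most 3 among them. So no valid schedule exists.

No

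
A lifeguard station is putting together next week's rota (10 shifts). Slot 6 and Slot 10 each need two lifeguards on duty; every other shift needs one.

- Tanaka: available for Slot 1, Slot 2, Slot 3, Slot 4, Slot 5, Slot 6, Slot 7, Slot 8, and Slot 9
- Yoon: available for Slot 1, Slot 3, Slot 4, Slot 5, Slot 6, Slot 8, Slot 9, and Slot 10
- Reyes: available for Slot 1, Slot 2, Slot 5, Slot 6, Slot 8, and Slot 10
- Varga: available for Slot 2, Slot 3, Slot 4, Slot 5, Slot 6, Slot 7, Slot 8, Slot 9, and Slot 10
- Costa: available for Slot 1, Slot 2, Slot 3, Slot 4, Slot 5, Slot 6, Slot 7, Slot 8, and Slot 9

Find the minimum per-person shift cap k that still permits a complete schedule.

With 5 lifeguards and 12 worker-slots to fill, someone must work at least ⌈12/5⌉ = 3 shifts, so k ≥ 3.
k = 3 works: Slot 1→Tanaka, Slot 2→Tanaka, Slot 3→Yoon, Slot 4→Yoon, Slot 5→Reyes, Slot 6→Varga+Costa, Slot 7→Tanaka, Slot 8→Reyes, Slot 9→Varga, Slot 10→Yoon+Reyes.
Loads: Tanaka 3, Yoon 3, Reyes 3, Varga 2, Costa 1 — all ≤ 3.

3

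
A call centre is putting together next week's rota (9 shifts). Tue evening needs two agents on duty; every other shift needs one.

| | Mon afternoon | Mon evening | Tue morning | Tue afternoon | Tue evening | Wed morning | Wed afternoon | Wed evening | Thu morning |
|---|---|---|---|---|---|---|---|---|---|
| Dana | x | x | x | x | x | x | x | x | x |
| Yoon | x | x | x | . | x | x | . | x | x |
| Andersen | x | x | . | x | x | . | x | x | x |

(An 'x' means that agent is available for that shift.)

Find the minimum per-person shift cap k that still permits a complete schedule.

4

With 3 agents and 10 worker-slots to fill, someone must work at least ⌈10/3⌉ = 4 shifts, so k ≥ 4.
k = 4 works: Mon afternoon→Yoon, Mon evening→Yoon, Tue morning→Dana, Tue afternoon→Dana, Tue evening→Yoon+Andersen, Wed morning→Dana, Wed afternoon→Dana, Wed evening→Yoon, Thu morning→Andersen.
Loads: Dana 4, Yoon 4, Andersen 2 — all ≤ 4.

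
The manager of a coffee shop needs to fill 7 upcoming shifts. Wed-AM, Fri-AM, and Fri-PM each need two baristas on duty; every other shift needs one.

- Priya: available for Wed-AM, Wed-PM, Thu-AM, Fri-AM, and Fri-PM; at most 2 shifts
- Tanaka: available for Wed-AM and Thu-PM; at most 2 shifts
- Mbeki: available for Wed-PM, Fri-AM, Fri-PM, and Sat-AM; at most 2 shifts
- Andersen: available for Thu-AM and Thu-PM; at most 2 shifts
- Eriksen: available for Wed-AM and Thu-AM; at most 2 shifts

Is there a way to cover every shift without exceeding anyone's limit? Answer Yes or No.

No

Total capacity is 10 and 10 slots are needed, so capacity alone doesn't rule it out.
Shifts {Wed-PM, Fri-AM, Fri-PM} need 5 worker-slots in total, but the baristas available for any of those shifts (Priya and Mbeki) can supply at most 4 among them. So no valid schedule exists.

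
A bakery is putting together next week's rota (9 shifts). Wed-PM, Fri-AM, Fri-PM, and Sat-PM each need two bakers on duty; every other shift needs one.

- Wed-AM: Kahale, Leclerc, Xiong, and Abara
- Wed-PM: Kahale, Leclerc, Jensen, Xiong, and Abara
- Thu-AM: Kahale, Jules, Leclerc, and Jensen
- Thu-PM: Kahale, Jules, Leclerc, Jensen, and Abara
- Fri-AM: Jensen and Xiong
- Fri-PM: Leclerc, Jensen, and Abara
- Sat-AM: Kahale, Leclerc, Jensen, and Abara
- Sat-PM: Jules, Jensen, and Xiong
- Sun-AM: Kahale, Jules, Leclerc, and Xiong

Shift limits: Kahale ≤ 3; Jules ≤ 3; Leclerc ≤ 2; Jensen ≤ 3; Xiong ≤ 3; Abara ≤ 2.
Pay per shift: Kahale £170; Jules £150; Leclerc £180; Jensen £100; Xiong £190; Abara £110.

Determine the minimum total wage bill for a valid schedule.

£1850

Fri-AM can only be covered by Jensen and Xiong, so that assignment is forced.
Picking the cheapest available baker for each shift independently would cost £1520, but that ignores the shift limits.
An optimal schedule: Wed-AM→Abara, Wed-PM→Kahale+Leclerc, Thu-AM→Jules, Thu-PM→Kahale, Fri-AM→Jensen+Xiong, Fri-PM→Jensen+Abara, Sat-AM→Kahale, Sat-PM→Jensen+Jules, Sun-AM→Jules.
Total: 110 + 170 + 180 + 150 + 170 + 100 + 190 + 100 + 110 + 170 + 100 + 150 + 150 = £1850.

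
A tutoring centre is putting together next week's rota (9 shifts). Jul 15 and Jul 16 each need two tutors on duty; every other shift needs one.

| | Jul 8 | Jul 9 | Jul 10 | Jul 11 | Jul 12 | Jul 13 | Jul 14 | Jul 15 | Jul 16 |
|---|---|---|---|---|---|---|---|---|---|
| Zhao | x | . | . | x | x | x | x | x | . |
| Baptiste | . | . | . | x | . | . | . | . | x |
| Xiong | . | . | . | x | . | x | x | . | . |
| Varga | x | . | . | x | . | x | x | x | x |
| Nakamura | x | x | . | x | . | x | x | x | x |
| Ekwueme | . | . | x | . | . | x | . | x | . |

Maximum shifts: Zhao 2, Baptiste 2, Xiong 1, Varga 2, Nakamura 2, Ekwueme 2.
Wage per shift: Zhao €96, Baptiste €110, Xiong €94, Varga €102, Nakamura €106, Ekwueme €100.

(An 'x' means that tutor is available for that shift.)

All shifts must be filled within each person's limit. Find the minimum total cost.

Jul 9 can only be covered by Nakamura, so that assignment is forced.
Jul 10 can only be covered by Ekwueme, so that assignment is forced.
Jul 12 can only be covered by Zhao, so that assignment is forced.
Picking the cheapest available tutor for each shift independently would cost €1084, but that ignores the shift limits.
An optimal schedule: Jul 8→Zhao, Jul 9→Nakamura, Jul 10→Ekwueme, Jul 11→Baptiste, Jul 12→Zhao, Jul 13→Varga, Jul 14→Xiong, Jul 15→Nakamura+Ekwueme, Jul 16→Baptiste+Varga.
Total: 96 + 106 + 100 + 110 + 96 + 102 + 94 + 106 + 100 + 110 + 102 = €1122.

€1122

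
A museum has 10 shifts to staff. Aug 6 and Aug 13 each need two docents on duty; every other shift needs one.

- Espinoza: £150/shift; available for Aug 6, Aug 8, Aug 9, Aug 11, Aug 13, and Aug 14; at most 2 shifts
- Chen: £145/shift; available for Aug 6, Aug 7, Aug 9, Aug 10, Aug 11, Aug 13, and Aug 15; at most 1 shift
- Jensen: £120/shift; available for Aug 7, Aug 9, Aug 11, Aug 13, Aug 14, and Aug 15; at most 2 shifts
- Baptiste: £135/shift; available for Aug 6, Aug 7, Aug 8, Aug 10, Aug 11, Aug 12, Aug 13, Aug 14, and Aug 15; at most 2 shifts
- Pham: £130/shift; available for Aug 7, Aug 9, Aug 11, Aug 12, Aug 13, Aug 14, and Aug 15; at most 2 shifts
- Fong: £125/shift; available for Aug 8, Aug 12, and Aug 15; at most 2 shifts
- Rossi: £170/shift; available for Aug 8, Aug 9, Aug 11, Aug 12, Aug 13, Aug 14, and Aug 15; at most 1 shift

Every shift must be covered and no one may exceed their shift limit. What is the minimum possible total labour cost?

£1635

Picking the cheapest available docent for each shift independently would cost £1515, but that ignores the shift limits.
An optimal schedule: Aug 6→Espinoza+Baptiste, Aug 7→Jensen, Aug 8→Espinoza, Aug 9→Jensen, Aug 10→Chen, Aug 11→Pham, Aug 12→Fong, Aug 13→Pham+Rossi, Aug 14→Baptiste, Aug 15→Fong.
Total: 150 + 135 + 120 + 150 + 120 + 145 + 130 + 125 + 130 + 170 + 135 + 125 = £1635.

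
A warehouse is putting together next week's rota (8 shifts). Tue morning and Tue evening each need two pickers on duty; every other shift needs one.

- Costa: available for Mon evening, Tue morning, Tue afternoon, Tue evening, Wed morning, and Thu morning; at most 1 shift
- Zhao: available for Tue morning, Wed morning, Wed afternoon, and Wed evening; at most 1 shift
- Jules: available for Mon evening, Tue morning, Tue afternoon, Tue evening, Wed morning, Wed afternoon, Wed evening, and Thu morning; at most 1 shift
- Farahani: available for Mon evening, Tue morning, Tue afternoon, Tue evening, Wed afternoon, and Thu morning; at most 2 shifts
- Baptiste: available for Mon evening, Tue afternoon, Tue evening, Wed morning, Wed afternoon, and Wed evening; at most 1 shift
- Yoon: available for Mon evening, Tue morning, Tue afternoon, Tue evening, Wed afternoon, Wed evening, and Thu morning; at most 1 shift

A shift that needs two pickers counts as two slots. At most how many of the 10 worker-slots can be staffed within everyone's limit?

Total capacity across all pickers is 1+1+1+2+1+1 = 7, and 10 slots are needed, so at most 7 can be filled.
An assignment achieving 7: Mon evening→Farahani, Tue morning→Farahani+Yoon, Tue afternoon→Baptiste, Wed morning→Costa, Wed evening→Zhao, Thu morning→Jules.
Loads: Costa 1/1, Zhao 1/1, Jules 1/1, Farahani 2/2, Baptiste 1/1, Yoon 1/1.

7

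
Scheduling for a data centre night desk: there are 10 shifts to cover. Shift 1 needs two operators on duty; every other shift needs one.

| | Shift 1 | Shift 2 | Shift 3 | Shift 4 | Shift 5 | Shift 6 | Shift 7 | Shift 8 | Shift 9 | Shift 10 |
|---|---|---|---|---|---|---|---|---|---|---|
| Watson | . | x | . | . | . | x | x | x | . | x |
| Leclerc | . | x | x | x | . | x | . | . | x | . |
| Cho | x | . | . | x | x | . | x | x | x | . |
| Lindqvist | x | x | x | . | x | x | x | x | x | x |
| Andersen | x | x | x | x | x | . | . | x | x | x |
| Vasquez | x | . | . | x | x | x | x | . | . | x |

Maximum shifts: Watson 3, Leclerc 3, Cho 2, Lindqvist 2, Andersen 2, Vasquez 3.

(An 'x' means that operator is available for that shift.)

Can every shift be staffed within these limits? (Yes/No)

One valid schedule: Shift 1→Lindqvist+Andersen, Shift 2→Watson, Shift 3→Leclerc, Shift 4→Leclerc, Shift 5→Cho, Shift 6→Watson, Shift 7→Watson, Shift 8→Cho, Shift 9→Leclerc, Shift 10→Lindqvist.
Loads: Watson 3/3, Leclerc 3/3, Cho 2/2, Lindqvist 2/2, Andersen 1/2, Vasquez 0/3 — all within limits.

Yes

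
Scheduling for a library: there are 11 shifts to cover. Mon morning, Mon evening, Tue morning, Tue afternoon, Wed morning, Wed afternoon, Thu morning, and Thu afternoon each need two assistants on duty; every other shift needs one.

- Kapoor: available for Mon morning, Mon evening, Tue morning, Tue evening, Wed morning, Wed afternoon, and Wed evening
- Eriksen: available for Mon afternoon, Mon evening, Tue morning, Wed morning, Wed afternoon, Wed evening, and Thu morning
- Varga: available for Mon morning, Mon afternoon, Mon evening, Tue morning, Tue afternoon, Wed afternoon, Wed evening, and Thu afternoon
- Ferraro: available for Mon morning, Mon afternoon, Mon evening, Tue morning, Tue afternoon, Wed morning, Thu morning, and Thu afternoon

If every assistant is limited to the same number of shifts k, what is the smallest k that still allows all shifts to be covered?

With 4 assistants and 19 worker-slots to fill, someone must work at least ⌈19/4⌉ = 5 shifts, so k ≥ 5.
k = 5 works: Mon morning→Kapoor+Varga, Mon afternoon→Eriksen, Mon evening→Eriksen+Varga, Tue morning→Varga+Ferraro, Tue afternoon→Varga+Ferraro, Tue evening→Kapoor, Wed morning→Kapoor+Eriksen, Wed afternoon→Kapoor+Eriksen, Wed evening→Kapoor, Thu morning→Eriksen+Ferraro, Thu afternoon→Varga+Ferraro.
Loads: Kapoor 5, Eriksen 5, Varga 5, Ferraro 4 — all ≤ 5.

5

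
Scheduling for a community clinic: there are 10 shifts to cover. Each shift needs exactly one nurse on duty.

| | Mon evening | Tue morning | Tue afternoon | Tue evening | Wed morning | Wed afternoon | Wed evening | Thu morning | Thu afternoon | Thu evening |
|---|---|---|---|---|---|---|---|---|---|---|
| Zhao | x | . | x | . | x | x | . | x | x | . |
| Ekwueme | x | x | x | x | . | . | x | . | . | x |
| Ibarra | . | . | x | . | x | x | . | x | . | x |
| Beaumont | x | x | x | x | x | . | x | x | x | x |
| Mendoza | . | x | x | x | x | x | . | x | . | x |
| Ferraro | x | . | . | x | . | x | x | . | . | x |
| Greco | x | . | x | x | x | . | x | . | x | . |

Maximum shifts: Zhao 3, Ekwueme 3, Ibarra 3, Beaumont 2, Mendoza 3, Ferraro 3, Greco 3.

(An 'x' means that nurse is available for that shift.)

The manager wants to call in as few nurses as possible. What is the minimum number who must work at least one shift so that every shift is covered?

10 slots to fill and no one can take more than 3, so at least ⌈10/3⌉ = 4 nurses are needed.
Zhao, Ekwueme, Ibarra, and Beaumont alone can cover everything: Mon evening→Zhao, Tue morning→Ekwueme, Tue afternoon→Beaumont, Tue evening→Ekwueme, Wed morning→Ibarra, Wed afternoon→Zhao, Wed evening→Ekwueme, Thu morning→Ibarra, Thu afternoon→Zhao, Thu evening→Ibarra.

4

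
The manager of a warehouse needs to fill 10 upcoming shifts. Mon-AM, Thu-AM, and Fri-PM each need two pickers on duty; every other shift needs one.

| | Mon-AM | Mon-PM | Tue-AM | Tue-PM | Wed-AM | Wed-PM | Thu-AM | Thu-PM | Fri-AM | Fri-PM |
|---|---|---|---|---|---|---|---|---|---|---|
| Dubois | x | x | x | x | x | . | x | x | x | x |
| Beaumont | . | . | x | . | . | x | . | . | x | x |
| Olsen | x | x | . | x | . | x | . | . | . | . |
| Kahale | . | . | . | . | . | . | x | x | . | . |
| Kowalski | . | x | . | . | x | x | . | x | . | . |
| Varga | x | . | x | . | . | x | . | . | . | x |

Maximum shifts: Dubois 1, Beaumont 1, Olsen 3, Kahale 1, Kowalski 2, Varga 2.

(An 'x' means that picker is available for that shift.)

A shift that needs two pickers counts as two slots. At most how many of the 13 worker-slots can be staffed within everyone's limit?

10

Total capacity across all pickers is 1+1+3+1+2+2 = 10, and 13 slots are needed, so at most 10 can be filled.
An assignment achieving 10: Mon-AM→Olsen+Varga, Mon-PM→Olsen, Tue-AM→Varga, Tue-PM→Dubois, Wed-AM→Kowalski, Wed-PM→Olsen, Thu-AM→Kahale, Thu-PM→Kowalski, Fri-AM→Beaumont.
Loads: Dubois 1/1, Beaumont 1/1, Olsen 3/3, Kahale 1/1, Kowalski 2/2, Varga 2/2.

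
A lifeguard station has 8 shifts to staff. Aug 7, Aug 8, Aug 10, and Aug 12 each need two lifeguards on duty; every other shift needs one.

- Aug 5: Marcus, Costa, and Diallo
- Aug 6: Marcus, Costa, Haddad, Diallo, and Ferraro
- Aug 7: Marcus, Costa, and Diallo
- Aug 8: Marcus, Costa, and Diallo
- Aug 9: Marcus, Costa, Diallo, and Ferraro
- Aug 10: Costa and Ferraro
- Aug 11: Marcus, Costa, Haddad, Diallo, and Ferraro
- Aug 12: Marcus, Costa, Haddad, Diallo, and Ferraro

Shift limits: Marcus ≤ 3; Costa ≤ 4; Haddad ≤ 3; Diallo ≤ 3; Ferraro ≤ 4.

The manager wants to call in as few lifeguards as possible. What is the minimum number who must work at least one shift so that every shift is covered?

12 slots to fill and no one can take more than 4, so at least ⌈12/4⌉ = 3 lifeguards are needed.
Any 3 lifeguards together have capacity at most 4+4+3 = 11 < 12 slots, so 3 can never suffice.
Marcus, Costa, Haddad, and Ferraro alone can cover everything: Aug 5→Marcus, Aug 6→Haddad, Aug 7→Marcus+Costa, Aug 8→Marcus+Costa, Aug 9→Costa, Aug 10→Costa+Ferraro, Aug 11→Haddad, Aug 12→Haddad+Ferraro.

4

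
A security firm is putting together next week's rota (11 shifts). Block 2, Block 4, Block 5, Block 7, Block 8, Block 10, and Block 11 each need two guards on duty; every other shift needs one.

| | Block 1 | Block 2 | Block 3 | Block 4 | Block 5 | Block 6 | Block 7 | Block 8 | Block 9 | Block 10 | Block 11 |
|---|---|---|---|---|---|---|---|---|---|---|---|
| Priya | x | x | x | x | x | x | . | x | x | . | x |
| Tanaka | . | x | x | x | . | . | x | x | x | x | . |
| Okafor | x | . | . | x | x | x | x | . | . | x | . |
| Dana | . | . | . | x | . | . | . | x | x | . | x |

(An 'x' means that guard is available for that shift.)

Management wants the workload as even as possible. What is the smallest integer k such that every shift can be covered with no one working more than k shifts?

5

With 4 guards and 18 worker-slots to fill, someone must work at least ⌈18/4⌉ = 5 shifts, so k ≥ 5.
k = 5 works: Block 1→Priya, Block 2→Priya+Tanaka, Block 3→Priya, Block 4→Okafor+Dana, Block 5→Priya+Okafor, Block 6→Okafor, Block 7→Tanaka+Okafor, Block 8→Tanaka+Dana, Block 9→Tanaka, Block 10→Tanaka+Okafor, Block 11→Priya+Dana.
Loads: Priya 5, Tanaka 5, Okafor 5, Dana 3 — all ≤ 5.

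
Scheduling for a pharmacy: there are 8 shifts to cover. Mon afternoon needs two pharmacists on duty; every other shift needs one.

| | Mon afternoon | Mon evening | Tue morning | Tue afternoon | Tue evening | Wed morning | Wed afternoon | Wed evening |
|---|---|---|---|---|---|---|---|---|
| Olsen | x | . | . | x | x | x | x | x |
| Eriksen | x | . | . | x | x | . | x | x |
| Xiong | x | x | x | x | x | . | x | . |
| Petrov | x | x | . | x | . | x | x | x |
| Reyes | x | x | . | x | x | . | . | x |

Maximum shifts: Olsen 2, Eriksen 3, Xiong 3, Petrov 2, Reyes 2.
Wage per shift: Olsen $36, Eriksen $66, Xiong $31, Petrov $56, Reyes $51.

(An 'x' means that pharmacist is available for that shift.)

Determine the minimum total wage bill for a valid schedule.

$379

Tue morning can only be covered by Xiong, so that assignment is forced.
Picking the cheapest available pharmacist for each shift independently would cost $294, but that ignores the shift limits.
An optimal schedule: Mon afternoon→Reyes+Petrov, Mon evening→Xiong, Tue morning→Xiong, Tue afternoon→Petrov, Tue evening→Xiong, Wed morning→Olsen, Wed afternoon→Olsen, Wed evening→Reyes.
Total: 51 + 56 + 31 + 31 + 56 + 31 + 36 + 36 + 51 = $379.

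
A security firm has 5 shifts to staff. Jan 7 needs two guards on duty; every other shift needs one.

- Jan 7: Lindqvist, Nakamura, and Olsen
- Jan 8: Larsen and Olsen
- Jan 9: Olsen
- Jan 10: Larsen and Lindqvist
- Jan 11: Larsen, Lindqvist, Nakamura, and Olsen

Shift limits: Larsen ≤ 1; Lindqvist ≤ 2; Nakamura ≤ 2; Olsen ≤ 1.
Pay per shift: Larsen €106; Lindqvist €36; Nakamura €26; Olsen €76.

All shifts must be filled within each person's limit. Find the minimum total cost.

Jan 9 can only be covered by Olsen, so that assignment is forced.
Picking the cheapest available guard for each shift independently would cost €276, but that ignores the shift limits.
An optimal schedule: Jan 7→Lindqvist+Nakamura, Jan 8→Larsen, Jan 9→Olsen, Jan 10→Lindqvist, Jan 11→Nakamura.
Total: 36 + 26 + 106 + 76 + 36 + 26 = €306.

€306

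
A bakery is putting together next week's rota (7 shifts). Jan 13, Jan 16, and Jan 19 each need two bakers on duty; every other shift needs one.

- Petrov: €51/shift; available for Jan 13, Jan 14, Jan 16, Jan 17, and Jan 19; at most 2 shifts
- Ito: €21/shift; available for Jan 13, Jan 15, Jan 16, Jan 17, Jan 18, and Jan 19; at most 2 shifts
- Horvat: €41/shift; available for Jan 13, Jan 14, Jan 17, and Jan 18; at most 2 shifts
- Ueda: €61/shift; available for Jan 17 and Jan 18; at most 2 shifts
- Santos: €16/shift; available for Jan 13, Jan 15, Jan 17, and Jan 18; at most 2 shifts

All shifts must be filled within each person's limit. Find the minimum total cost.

Jan 16 can only be covered by Petrov and Ito, so that assignment is forced.
Jan 19 can only be covered by Petrov and Ito, so that assignment is forced.
Picking the cheapest available baker for each shift independently would cost €270, but that ignores the shift limits.
An optimal schedule: Jan 13→Horvat+Santos, Jan 14→Horvat, Jan 15→Santos, Jan 16→Petrov+Ito, Jan 17→Ueda, Jan 18→Ueda, Jan 19→Petrov+Ito.
Total: 41 + 16 + 41 + 16 + 51 + 21 + 61 + 61 + 51 + 21 = €380.

€380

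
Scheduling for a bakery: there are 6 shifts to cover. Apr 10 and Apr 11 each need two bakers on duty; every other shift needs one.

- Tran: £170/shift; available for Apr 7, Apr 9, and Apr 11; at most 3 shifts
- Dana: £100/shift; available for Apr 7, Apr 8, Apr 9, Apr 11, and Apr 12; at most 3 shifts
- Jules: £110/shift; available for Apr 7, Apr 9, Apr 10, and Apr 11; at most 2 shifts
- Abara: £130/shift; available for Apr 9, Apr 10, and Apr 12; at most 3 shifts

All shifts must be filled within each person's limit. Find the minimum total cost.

£910

Apr 8 can only be covered by Dana, so that assignment is forced.
Apr 10 can only be covered by Jules and Abara, so that assignment is forced.
Picking the cheapest available baker for each shift independently would cost £850, but that ignores the shift limits.
An optimal schedule: Apr 7→Dana, Apr 8→Dana, Apr 9→Abara, Apr 10→Jules+Abara, Apr 11→Dana+Jules, Apr 12→Abara.
Total: 100 + 100 + 130 + 110 + 130 + 100 + 110 + 130 = £910.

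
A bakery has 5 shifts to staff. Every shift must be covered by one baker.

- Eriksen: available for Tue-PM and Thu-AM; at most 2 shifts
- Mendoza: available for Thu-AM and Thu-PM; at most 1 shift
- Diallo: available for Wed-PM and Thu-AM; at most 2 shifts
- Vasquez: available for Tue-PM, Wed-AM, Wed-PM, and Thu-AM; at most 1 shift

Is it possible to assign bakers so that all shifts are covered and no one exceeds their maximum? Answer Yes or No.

Yes

Wed-AM can only be covered by Vasquez, so that assignment is forced.
Thu-PM can only be covered by Mendoza, so that assignment is forced.
One valid schedule: Tue-PM→Eriksen, Wed-AM→Vasquez, Wed-PM→Diallo, Thu-AM→Eriksen, Thu-PM→Mendoza.
Loads: Eriksen 2/2, Mendoza 1/1, Diallo 1/2, Vasquez 1/1 — all within limits.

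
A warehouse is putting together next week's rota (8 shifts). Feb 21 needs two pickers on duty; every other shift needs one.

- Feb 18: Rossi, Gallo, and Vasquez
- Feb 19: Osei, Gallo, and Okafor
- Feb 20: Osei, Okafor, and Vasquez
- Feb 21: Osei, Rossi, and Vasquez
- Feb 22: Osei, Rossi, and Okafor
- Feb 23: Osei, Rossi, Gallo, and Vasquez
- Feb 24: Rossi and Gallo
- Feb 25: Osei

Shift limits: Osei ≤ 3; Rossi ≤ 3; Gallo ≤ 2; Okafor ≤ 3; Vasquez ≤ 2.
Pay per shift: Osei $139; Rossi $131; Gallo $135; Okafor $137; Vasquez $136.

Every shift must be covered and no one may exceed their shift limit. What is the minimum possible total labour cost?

$1211

Feb 25 can only be covered by Osei, so that assignment is forced.
Picking the cheapest available picker for each shift independently would cost $1201, but that ignores the shift limits.
An optimal schedule: Feb 18→Rossi, Feb 19→Gallo, Feb 20→Vasquez, Feb 21→Rossi+Vasquez, Feb 22→Okafor, Feb 23→Gallo, Feb 24→Rossi, Feb 25→Osei.
Total: 131 + 135 + 136 + 131 + 136 + 137 + 135 + 131 + 139 = $1211.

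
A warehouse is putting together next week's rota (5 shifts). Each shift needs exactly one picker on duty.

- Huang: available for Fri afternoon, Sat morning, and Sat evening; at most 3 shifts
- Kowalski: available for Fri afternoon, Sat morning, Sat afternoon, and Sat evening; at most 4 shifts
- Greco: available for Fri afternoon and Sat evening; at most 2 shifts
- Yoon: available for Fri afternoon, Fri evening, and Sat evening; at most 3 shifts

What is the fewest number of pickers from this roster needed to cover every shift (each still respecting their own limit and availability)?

5 slots to fill and no one can take more than 4, so at least ⌈5/4⌉ = 2 pickers are needed.
Kowalski and Yoon alone can cover everything: Fri afternoon→Kowalski, Fri evening→Yoon, Sat morning→Kowalski, Sat afternoon→Kowalski, Sat evening→Kowalski.

2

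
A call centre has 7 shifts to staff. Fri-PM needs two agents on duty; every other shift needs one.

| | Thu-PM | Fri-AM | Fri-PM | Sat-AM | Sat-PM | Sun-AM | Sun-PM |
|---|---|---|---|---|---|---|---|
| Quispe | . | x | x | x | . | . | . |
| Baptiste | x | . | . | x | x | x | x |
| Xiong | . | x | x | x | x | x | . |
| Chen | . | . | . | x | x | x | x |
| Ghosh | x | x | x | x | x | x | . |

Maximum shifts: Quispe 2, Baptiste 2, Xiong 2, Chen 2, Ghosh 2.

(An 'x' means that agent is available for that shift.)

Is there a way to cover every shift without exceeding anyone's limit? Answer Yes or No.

Yes

One valid schedule: Thu-PM→Baptiste, Fri-AM→Quispe, Fri-PM→Quispe+Xiong, Sat-AM→Chen, Sat-PM→Xiong, Sun-AM→Chen, Sun-PM→Baptiste.
Loads: Quispe 2/2, Baptiste 2/2, Xiong 2/2, Chen 2/2, Ghosh 0/2 — all within limits.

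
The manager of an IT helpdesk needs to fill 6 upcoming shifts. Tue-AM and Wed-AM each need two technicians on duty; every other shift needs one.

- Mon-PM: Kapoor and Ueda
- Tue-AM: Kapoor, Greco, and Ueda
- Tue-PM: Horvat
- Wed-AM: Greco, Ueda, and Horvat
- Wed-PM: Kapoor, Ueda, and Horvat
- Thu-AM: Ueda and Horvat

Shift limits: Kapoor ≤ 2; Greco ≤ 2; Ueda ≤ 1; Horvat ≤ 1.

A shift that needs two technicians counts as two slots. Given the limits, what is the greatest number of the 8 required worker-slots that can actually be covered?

6

Total capacity across all technicians is 2+2+1+1 = 6, and 8 slots are needed, so at most 6 can be filled.
An assignment achieving 6: Mon-PM→Kapoor, Tue-AM→Kapoor+Greco, Tue-PM→Horvat, Wed-AM→Greco, Thu-AM→Ueda.
Loads: Kapoor 2/2, Greco 2/2, Ueda 1/1, Horvat 1/1.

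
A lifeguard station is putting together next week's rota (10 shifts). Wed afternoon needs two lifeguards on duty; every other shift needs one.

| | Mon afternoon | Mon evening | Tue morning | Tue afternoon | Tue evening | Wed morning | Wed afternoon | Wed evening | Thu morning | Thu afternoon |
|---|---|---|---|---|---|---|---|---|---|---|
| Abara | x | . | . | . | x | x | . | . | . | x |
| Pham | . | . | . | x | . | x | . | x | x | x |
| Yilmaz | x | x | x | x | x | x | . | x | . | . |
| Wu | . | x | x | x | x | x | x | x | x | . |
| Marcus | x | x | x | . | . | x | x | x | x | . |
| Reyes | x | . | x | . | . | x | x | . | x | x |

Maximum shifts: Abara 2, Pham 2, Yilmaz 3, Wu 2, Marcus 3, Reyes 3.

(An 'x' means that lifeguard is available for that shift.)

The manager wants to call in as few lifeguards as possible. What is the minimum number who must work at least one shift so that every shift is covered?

11 slots to fill and no one can take more than 3, so at least ⌈11/3⌉ = 4 lifeguards are needed.
Abara, Yilmaz, Marcus, and Reyes alone can cover everything: Mon afternoon→Reyes, Mon evening→Yilmaz, Tue morning→Marcus, Tue afternoon→Yilmaz, Tue evening→Abara, Wed morning→Reyes, Wed afternoon→Marcus+Reyes, Wed evening→Yilmaz, Thu morning→Marcus, Thu afternoon→Abara.

4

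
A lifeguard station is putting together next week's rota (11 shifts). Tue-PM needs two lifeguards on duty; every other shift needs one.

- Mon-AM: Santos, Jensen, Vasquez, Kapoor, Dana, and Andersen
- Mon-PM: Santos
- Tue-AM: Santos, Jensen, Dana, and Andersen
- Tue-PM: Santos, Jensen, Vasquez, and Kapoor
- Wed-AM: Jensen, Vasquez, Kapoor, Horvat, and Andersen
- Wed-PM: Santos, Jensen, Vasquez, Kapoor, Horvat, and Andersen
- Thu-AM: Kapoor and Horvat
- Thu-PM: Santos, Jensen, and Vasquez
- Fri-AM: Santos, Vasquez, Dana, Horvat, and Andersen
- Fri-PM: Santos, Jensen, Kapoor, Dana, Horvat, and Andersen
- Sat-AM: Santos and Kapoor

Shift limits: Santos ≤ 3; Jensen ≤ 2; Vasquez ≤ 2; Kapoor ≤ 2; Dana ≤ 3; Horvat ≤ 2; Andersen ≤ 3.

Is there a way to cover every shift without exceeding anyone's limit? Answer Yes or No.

Mon-PM can only be covered by Santos, so that assignment is forced.
One valid schedule: Mon-AM→Dana, Mon-PM→Santos, Tue-AM→Jensen, Tue-PM→Vasquez+Kapoor, Wed-AM→Jensen, Wed-PM→Horvat, Thu-AM→Kapoor, Thu-PM→Santos, Fri-AM→Vasquez, Fri-PM→Dana, Sat-AM→Santos.
Loads: Santos 3/3, Jensen 2/2, Vasquez 2/2, Kapoor 2/2, Dana 2/3, Horvat 1/2, Andersen 0/3 — all within limits.

Yes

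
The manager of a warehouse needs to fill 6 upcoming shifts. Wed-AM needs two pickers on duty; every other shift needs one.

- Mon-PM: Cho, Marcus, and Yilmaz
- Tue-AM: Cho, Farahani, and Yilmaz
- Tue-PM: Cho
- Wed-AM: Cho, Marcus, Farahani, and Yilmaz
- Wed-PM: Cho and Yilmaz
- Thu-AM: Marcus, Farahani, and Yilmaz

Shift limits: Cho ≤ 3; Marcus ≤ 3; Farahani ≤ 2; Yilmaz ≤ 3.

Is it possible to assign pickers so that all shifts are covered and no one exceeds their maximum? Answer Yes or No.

Yes

Tue-PM can only be covered by Cho, so that assignment is forced.
One valid schedule: Mon-PM→Cho, Tue-AM→Farahani, Tue-PM→Cho, Wed-AM→Marcus+Farahani, Wed-PM→Cho, Thu-AM→Marcus.
Loads: Cho 3/3, Marcus 2/3, Farahani 2/2, Yilmaz 0/3 — all within limits.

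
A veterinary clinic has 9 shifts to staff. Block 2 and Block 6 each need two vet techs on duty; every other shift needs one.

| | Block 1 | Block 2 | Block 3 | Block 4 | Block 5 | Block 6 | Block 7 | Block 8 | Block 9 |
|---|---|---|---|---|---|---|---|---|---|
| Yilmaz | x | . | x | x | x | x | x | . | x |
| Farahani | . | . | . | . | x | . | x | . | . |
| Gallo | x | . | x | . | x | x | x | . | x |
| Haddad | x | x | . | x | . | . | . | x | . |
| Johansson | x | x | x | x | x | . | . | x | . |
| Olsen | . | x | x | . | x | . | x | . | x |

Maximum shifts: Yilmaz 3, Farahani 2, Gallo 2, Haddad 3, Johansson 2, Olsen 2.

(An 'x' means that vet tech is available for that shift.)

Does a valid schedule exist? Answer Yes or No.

Block 6 can only be covered by Yilmaz and Gallo, so that assignment is forced.
One valid schedule: Block 1→Gallo, Block 2→Haddad+Johansson, Block 3→Johansson, Block 4→Yilmaz, Block 5→Farahani, Block 6→Yilmaz+Gallo, Block 7→Farahani, Block 8→Haddad, Block 9→Yilmaz.
Loads: Yilmaz 3/3, Farahani 2/2, Gallo 2/2, Haddad 2/3, Johansson 2/2, Olsen 0/2 — all within limits.

Yes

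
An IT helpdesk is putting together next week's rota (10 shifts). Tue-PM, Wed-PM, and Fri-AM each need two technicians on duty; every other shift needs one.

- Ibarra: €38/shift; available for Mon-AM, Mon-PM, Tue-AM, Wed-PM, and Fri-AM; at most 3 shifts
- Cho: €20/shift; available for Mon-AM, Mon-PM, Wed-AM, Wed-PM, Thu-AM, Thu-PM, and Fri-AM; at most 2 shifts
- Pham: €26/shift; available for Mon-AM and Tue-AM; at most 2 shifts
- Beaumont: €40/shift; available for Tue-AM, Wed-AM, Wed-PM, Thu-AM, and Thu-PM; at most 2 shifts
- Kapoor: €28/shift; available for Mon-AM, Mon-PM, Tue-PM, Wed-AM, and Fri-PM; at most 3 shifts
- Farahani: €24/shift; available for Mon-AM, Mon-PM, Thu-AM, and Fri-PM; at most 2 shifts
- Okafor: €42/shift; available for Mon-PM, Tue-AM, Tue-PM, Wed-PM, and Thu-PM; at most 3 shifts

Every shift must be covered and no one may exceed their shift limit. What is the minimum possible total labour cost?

€382

Tue-PM can only be covered by Kapoor and Okafor, so that assignment is forced.
Fri-AM can only be covered by Ibarra and Cho, so that assignment is forced.
Picking the cheapest available technician for each shift independently would cost €336, but that ignores the shift limits.
An optimal schedule: Mon-AM→Pham, Mon-PM→Kapoor, Tue-AM→Pham, Tue-PM→Kapoor+Okafor, Wed-AM→Kapoor, Wed-PM→Ibarra+Beaumont, Thu-AM→Farahani, Thu-PM→Cho, Fri-AM→Cho+Ibarra, Fri-PM→Farahani.
Total: 26 + 28 + 26 + 28 + 42 + 28 + 38 + 40 + 24 + 20 + 20 + 38 + 24 = €382.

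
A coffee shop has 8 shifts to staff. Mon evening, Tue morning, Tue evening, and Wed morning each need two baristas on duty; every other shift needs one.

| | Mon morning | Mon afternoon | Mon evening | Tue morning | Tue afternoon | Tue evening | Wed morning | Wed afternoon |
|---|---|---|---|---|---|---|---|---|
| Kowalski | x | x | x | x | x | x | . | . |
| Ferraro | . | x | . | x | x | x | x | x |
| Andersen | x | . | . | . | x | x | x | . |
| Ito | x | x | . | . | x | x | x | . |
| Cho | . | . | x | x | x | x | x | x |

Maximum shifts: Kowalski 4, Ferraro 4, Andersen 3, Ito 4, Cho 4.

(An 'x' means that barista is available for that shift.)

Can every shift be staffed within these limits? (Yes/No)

Mon evening can only be covered by Kowalski and Cho, so that assignment is forced.
One valid schedule: Mon morning→Kowalski, Mon afternoon→Kowalski, Mon evening→Kowalski+Cho, Tue morning→Kowalski+Ferraro, Tue afternoon→Ferraro, Tue evening→Andersen+Ito, Wed morning→Ferraro+Andersen, Wed afternoon→Ferraro.
Loads: Kowalski 4/4, Ferraro 4/4, Andersen 2/3, Ito 1/4, Cho 1/4 — all within limits.

Yes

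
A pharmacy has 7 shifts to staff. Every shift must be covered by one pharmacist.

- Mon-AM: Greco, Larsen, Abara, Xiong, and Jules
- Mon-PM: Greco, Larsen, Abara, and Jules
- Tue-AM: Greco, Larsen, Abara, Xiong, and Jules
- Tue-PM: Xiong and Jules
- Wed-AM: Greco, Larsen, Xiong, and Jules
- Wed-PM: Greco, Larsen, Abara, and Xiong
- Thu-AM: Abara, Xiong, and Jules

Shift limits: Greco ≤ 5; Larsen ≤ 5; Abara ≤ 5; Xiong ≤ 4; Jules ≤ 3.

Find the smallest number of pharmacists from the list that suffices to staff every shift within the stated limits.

7 slots to fill and no one can take more than 5, so at least ⌈7/5⌉ = 2 pharmacists are needed.
Greco and Xiong alone can cover everything: Mon-AM→Greco, Mon-PM→Greco, Tue-AM→Greco, Tue-PM→Xiong, Wed-AM→Greco, Wed-PM→Greco, Thu-AM→Xiong.

2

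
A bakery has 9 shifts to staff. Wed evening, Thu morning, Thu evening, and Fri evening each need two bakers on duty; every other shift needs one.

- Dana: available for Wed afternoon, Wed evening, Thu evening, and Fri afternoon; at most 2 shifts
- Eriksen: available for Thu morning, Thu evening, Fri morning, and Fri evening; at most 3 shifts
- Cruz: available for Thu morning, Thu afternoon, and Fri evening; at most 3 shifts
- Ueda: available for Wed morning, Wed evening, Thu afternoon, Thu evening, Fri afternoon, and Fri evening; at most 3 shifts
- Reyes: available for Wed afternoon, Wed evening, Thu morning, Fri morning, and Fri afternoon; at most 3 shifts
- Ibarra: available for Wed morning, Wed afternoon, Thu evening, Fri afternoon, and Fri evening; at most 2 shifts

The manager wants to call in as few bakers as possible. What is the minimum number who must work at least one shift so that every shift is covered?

5

13 slots to fill and no one can take more than 3, so at least ⌈13/3⌉ = 5 bakers are needed.
Dana, Eriksen, Cruz, Ueda, and Reyes alone can cover everything: Wed morning→Ueda, Wed afternoon→Dana, Wed evening→Dana+Ueda, Thu morning→Cruz+Reyes, Thu afternoon→Cruz, Thu evening→Eriksen+Ueda, Fri morning→Eriksen, Fri afternoon→Reyes, Fri evening→Eriksen+Cruz.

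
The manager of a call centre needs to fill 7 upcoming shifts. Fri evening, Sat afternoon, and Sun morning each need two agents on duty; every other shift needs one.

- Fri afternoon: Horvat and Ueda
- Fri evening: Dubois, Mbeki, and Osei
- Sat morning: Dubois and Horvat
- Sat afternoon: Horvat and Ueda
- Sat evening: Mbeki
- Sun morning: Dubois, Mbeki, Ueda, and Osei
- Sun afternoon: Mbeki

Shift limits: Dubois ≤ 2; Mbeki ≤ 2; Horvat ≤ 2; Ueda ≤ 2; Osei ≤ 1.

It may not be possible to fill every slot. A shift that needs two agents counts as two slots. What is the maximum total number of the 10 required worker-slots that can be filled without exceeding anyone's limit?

Total capacity across all agents is 2+2+2+2+1 = 9, and 10 slots are needed, so at most 9 can be filled.
An assignment achieving 9: Fri afternoon→Horvat, Fri evening→Dubois+Osei, Sat morning→Dubois, Sat afternoon→Horvat+Ueda, Sat evening→Mbeki, Sun morning→Ueda, Sun afternoon→Mbeki.
Loads: Dubois 2/2, Mbeki 2/2, Horvat 2/2, Ueda 2/2, Osei 1/1.

9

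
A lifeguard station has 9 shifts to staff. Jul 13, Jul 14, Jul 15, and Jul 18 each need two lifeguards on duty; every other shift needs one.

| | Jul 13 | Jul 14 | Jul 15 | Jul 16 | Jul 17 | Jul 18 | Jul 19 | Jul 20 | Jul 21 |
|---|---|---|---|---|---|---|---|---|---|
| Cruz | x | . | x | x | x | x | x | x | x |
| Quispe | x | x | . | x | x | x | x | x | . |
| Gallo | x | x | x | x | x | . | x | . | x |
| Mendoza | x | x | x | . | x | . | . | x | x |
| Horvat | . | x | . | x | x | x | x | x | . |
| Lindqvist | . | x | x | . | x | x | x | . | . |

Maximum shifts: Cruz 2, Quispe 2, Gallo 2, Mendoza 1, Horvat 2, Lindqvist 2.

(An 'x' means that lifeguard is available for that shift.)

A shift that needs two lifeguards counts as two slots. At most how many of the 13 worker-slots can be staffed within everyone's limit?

Total capacity across all lifeguards is 2+2+2+1+2+2 = 11, and 13 slots are needed, so at most 11 can be filled.
An assignment achieving 11: Jul 13→Cruz+Quispe, Jul 14→Gallo+Lindqvist, Jul 15→Gallo+Mendoza, Jul 16→Quispe, Jul 18→Horvat+Lindqvist, Jul 20→Horvat, Jul 21→Cruz.
Loads: Cruz 2/2, Quispe 2/2, Gallo 2/2, Mendoza 1/1, Horvat 2/2, Lindqvist 2/2.

11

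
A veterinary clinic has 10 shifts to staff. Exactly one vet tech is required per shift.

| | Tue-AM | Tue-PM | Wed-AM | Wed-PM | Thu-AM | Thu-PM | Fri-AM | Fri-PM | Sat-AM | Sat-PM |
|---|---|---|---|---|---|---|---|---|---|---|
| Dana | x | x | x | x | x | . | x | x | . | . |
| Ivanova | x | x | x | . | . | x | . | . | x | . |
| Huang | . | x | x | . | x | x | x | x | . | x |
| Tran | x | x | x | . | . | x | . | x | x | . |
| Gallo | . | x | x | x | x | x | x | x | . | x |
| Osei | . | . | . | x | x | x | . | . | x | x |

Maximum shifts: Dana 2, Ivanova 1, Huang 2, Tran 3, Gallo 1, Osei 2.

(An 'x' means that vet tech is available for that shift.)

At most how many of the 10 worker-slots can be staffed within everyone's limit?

10

Total capacity across all vet techs is 2+1+2+3+1+2 = 11, and 10 slots are needed, so at most 10 can be filled.
An assignment achieving 10: Tue-AM→Dana, Tue-PM→Tran, Wed-AM→Tran, Wed-PM→Dana, Thu-AM→Gallo, Thu-PM→Osei, Fri-AM→Huang, Fri-PM→Tran, Sat-AM→Ivanova, Sat-PM→Huang.
Loads: Dana 2/2, Ivanova 1/1, Huang 2/2, Tran 3/3, Gallo 1/1, Osei 1/2.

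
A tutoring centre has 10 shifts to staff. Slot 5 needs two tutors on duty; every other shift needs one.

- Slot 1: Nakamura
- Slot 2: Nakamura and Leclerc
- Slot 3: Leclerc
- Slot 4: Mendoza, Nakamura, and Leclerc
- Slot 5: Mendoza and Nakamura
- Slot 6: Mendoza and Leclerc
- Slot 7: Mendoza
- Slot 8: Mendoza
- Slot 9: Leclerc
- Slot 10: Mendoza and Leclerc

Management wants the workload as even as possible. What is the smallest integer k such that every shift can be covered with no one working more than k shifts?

4

With 3 tutors and 11 worker-slots to fill, someone must work at least ⌈11/3⌉ = 4 shifts, so k ≥ 4.
k = 4 works: Slot 1→Nakamura, Slot 2→Nakamura, Slot 3→Leclerc, Slot 4→Nakamura, Slot 5→Mendoza+Nakamura, Slot 6→Mendoza, Slot 7→Mendoza, Slot 8→Mendoza, Slot 9→Leclerc, Slot 10→Leclerc.
Loads: Mendoza 4, Nakamura 4, Leclerc 3 — all ≤ 4.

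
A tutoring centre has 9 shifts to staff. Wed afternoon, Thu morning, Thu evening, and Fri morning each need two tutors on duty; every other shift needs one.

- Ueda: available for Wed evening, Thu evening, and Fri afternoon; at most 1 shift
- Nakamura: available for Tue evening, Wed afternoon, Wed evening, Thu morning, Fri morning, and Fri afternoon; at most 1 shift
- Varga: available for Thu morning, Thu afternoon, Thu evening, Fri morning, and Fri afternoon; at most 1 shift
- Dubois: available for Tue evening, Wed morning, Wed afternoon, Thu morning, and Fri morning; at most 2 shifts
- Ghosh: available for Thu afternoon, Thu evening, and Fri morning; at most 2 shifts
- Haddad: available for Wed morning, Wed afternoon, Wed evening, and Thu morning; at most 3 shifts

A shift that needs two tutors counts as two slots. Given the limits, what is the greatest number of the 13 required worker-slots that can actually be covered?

Total capacity across all tutors is 1+1+1+2+2+3 = 10, and 13 slots are needed, so at most 10 can be filled.
An assignment achieving 10: Tue evening→Nakamura, Wed morning→Dubois, Wed afternoon→Dubois+Haddad, Wed evening→Haddad, Thu morning→Haddad, Thu afternoon→Varga, Thu evening→Ueda+Ghosh, Fri morning→Ghosh.
Loads: Ueda 1/1, Nakamura 1/1, Varga 1/1, Dubois 2/2, Ghosh 2/2, Haddad 3/3.

10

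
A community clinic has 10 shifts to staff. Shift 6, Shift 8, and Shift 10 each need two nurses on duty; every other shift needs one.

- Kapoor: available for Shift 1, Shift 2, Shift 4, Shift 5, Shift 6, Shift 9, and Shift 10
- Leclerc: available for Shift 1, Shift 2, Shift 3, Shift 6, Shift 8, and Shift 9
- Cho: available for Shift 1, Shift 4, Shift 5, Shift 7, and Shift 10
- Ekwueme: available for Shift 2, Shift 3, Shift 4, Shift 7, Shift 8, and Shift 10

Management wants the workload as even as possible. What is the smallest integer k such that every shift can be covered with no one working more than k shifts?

With 4 nurses and 13 worker-slots to fill, someone must work at least ⌈13/4⌉ = 4 shifts, so k ≥ 4.
k = 4 works: Shift 1→Kapoor, Shift 2→Leclerc, Shift 3→Leclerc, Shift 4→Cho, Shift 5→Kapoor, Shift 6→Kapoor+Leclerc, Shift 7→Cho, Shift 8→Leclerc+Ekwueme, Shift 9→Kapoor, Shift 10→Cho+Ekwueme.
Loads: Kapoor 4, Leclerc 4, Cho 3, Ekwueme 2 — all ≤ 4.

4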